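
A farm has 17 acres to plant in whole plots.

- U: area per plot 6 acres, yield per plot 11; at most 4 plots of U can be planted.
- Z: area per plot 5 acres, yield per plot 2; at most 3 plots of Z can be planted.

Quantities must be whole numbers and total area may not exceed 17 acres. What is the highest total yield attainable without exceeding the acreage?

Take 2×U and 1×Z: area 17 ≤ 17, yield 2·11 + 1·2 = 24.
No other integer combination yields more.

24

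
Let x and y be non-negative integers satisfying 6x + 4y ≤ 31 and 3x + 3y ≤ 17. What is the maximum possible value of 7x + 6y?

35

(x,y)=(5,0): 6·5+4·0=30≤31, 3·5+3·0=15≤17, objective 35.
(x,y)=(4,1): 6·4+4·1=28≤31, 3·4+3·1=15≤17, objective 34.
(x,y)=(3,2): 6·3+4·2=26≤31, 3·3+3·2=15≤17, objective 33.
Maximum is 35 at (x,y)=(5,0).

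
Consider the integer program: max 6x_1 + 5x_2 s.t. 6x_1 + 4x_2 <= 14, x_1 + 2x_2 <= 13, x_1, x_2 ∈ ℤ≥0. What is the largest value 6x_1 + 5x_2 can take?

(x_1,x_2)=(1,2): 6·1+4·2=14≤14, 1·1+2·2=5≤13, objective 16.
(x_1,x_2)=(0,3): 6·0+4·3=12≤14, 1·0+2·3=6≤13, objective 15.
(x_1,x_2)=(1,1): 6·1+4·1=10≤14, 1·1+2·1=3≤13, objective 11.
(x_1,x_2)=(0,2): 6·0+4·2=8≤14, 1·0+2·2=4≤13, objective 10.
No feasible integer point exceeds 16.

16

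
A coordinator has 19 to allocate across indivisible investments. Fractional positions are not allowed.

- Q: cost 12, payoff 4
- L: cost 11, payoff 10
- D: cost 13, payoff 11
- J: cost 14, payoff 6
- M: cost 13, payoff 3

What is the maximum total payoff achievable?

11

Take D: cost 13 ≤ 19, payoff 11.
No other feasible combination does better.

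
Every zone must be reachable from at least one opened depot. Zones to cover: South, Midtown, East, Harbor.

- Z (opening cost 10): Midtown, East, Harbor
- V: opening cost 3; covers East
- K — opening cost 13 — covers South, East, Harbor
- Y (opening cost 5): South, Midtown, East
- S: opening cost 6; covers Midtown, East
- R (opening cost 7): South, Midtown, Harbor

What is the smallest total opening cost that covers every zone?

The greedy cost-per-new-zone heuristic would pick Y and R for 12, but a cheaper cover exists.
Choose V and R: together they cover South, Midtown, East, Harbor — every zone.
Total opening cost: 3 + 7 = 10.
No cover costs less than 10.

10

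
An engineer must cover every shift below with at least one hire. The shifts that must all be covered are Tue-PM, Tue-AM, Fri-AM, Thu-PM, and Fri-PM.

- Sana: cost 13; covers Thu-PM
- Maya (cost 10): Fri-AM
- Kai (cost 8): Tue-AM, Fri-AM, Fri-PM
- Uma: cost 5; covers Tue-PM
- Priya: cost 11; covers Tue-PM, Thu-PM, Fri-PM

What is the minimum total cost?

19

The greedy cost-per-new-shift heuristic would pick Kai, Uma, and Priya for 24, but a cheaper cover exists.
Choose Kai and Priya: together they cover Tue-PM, Tue-AM, Fri-AM, Thu-PM, Fri-PM — every shift.
Total cost: 8 + 11 = 19.
No cover costs less than 19.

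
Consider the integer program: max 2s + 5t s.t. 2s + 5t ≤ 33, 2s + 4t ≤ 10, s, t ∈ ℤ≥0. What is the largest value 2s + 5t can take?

12

(s,t)=(1,2): 2·1+5·2=12≤33, 2·1+4·2=10≤10, objective 12.
(s,t)=(0,2): 2·0+5·2=10≤33, 2·0+4·2=8≤10, objective 10.
(s,t)=(2,1): 2·2+5·1=9≤33, 2·2+4·1=8≤10, objective 9.
No feasible integer point exceeds 12.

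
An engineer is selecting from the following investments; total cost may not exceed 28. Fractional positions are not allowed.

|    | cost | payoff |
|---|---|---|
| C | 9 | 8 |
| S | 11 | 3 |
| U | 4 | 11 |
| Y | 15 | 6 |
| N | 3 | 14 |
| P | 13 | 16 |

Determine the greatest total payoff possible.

Allowing fractional choices, the relaxed optimum would be about 48.1, but investments are indivisible.
U + N + P: cost 4 + 3 + 13 = 20 ≤ 28, payoff 11 + 14 + 16 = 41.
C + N + P: cost 9 + 3 + 13 = 25 ≤ 28, payoff 8 + 14 + 16 = 38.
Best is U, N, and P with total payoff 41.

41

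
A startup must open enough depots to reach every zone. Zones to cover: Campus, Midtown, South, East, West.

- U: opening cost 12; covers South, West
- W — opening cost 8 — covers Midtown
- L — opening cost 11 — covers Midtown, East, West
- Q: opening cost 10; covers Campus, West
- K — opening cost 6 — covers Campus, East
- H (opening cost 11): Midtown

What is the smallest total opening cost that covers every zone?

The greedy cost-per-new-zone heuristic would pick K, L, and U for 29, but a cheaper cover exists.
Choose U, W, and K: together they cover Campus, Midtown, South, East, West — every zone.
Total opening cost: 12 + 8 + 6 = 26.
No cover costs less than 26.

26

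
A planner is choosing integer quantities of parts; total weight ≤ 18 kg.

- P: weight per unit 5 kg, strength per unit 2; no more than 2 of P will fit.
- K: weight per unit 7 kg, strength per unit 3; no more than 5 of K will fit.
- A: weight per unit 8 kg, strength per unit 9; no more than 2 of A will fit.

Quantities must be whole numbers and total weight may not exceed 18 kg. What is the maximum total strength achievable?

A has the best ratio (9/8); taking only A gives at most 2×9 = 18 (stopped by the weight limit).
Optimal: 2×A: weight 16 ≤ 18, strength 2·9 = 18.

18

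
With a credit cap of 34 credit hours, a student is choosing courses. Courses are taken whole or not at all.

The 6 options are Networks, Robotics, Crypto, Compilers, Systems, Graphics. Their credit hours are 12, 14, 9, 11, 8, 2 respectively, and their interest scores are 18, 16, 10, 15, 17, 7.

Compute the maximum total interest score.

57

This is a 0-1 knapsack instance.
Take Networks, Compilers, Systems, and Graphics: credit hours 12 + 11 + 8 + 2 = 33 ≤ 34, interest score 18 + 15 + 17 + 7 = 57.
No other feasible combination does better.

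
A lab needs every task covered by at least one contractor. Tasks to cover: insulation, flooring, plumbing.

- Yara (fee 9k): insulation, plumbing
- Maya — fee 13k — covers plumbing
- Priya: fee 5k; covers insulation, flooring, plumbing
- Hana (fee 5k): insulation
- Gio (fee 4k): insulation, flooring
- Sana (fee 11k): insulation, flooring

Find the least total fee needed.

Priya alone covers insulation, flooring, plumbing — every task.
Total fee: 5.
No cover costs less than 5.

5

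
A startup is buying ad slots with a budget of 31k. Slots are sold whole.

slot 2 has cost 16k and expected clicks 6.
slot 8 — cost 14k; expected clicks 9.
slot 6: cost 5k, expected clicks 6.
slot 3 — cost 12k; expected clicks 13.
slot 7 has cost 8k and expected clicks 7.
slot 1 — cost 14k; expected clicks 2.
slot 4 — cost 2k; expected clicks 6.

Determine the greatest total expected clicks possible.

Allowing fractional choices, the relaxed optimum would be about 34.6, but ad slots are indivisible.
slot 8 + slot 3 + slot 4: cost 14 + 12 + 2 = 28 ≤ 31, expected clicks 9 + 13 + 6 = 28.
slot 6 + slot 3 + slot 7 + slot 4: cost 5 + 12 + 8 + 2 = 27 ≤ 31, expected clicks 6 + 13 + 7 + 6 = 32.
slot 8 + slot 6 + slot 7 + slot 4: cost 14 + 5 + 8 + 2 = 29 ≤ 31, expected clicks 9 + 6 + 7 + 6 = 28.
Best is slot 6, slot 3, slot 7, and slot 4 with total expected clicks 32.

32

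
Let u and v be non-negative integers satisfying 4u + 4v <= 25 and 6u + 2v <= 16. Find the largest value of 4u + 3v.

(u,v)=(1,5) is feasible, giving 19.
(u,v)=(0,6) is feasible, giving 18.
(u,v)=(1,4) is feasible, giving 16.
No feasible integer point exceeds 19.

19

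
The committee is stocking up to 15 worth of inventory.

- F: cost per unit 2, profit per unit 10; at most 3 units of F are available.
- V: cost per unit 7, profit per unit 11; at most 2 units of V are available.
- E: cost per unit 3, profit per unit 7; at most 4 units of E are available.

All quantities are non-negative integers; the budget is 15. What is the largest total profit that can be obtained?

3×F and 3×E: cost 15 ≤ 15, profit 3·10 + 3·7 = 51.
3×F and 2×E: cost 12 ≤ 15, profit 3·10 + 2·7 = 44.
Best is 51.

51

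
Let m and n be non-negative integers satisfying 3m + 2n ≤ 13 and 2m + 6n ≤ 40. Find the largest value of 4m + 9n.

(m,n)=(0,6): 3·0+2·6=12≤13, 2·0+6·6=36≤40, objective 54.
(m,n)=(1,5): 3·1+2·5=13≤13, 2·1+6·5=32≤40, objective 49.
(m,n)=(0,5): 3·0+2·5=10≤13, 2·0+6·5=30≤40, objective 45.
No feasible integer point exceeds 54.

54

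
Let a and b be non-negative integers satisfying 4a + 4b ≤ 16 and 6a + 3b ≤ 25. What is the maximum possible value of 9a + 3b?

(a,b)=(4,0): 4·4+4·0=16≤16, 6·4+3·0=24≤25, objective 36.
(a,b)=(3,1): 4·3+4·1=16≤16, 6·3+3·1=21≤25, objective 30.
(a,b)=(3,0): 4·3+4·0=12≤16, 6·3+3·0=18≤25, objective 27.
Maximum is 36 at (a,b)=(4,0).

36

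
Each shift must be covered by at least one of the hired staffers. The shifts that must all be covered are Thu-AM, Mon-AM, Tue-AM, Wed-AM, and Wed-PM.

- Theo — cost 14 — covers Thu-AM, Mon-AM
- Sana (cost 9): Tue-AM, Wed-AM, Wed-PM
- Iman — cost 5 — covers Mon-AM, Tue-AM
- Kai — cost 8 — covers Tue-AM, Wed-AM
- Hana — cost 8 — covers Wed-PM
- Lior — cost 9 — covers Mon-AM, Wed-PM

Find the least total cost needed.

23

The greedy cost-per-new-shift heuristic would pick Iman, Sana, and Theo for 28, but a cheaper cover exists.
Choose Theo and Sana: together they cover Thu-AM, Mon-AM, Tue-AM, Wed-AM, Wed-PM — every shift.
Total cost: 14 + 9 = 23.
No cover costs less than 23.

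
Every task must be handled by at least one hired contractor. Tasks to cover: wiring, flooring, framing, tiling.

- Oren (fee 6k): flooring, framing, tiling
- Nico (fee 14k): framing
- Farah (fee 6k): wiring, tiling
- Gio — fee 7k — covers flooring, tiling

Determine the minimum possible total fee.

Choose Oren and Farah: together they cover wiring, flooring, framing, tiling — every task.
Total fee: 6 + 6 = 12.
No cover costs less than 12.

12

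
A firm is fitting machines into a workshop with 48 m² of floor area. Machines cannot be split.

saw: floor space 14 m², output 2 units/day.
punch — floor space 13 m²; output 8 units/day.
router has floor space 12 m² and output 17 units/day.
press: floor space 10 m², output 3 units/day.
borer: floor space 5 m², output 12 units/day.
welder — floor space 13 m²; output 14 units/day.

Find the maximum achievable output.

Take punch, router, borer, and welder: floor space 13 + 12 + 5 + 13 = 43 ≤ 48, output 8 + 17 + 12 + 14 = 51.
No other feasible combination does better.

51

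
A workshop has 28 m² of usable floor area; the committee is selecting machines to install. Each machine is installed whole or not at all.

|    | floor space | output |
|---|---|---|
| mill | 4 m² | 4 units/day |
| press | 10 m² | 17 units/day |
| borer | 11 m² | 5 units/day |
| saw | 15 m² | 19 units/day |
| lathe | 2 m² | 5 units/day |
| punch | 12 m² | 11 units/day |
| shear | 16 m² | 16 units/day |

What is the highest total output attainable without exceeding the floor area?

press + saw + lathe: floor space 10 + 15 + 2 = 27 ≤ 28, output 17 + 19 + 5 = 41.
press + lathe + shear: floor space 10 + 2 + 16 = 28 ≤ 28, output 17 + 5 + 16 = 38.
Best is press, saw, and lathe with total output 41.

41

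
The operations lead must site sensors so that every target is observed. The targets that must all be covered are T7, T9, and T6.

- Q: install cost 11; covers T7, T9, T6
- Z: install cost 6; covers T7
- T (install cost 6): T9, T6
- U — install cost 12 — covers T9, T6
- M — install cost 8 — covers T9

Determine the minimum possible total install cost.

This is a weighted set-cover instance.
The greedy cost-per-new-target heuristic would pick T and Z for 12, but a cheaper cover exists.
Q alone covers T7, T9, T6 — every target.
Total install cost: 11.
No cover costs less than 11.

11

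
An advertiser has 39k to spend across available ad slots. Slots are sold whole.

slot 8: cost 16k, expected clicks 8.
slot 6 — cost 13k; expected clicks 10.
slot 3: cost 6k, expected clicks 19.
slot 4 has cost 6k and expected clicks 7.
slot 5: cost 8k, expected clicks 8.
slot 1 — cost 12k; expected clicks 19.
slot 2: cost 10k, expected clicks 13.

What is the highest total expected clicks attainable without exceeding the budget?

This is a 0-1 knapsack instance.
slot 3 + slot 4 + slot 1 + slot 2: cost 6 + 6 + 12 + 10 = 34 ≤ 39, expected clicks 19 + 7 + 19 + 13 = 58.
slot 3 + slot 5 + slot 1 + slot 2: cost 6 + 8 + 12 + 10 = 36 ≤ 39, expected clicks 19 + 8 + 19 + 13 = 59.
Best is slot 3, slot 5, slot 1, and slot 2 with total expected clicks 59.

59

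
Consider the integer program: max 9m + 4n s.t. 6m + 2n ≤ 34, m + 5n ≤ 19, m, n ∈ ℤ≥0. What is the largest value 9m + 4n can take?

The continuous relaxation peaks at (4.71, 2.86) with value 53.86; rounding to a feasible lattice point costs some objective.
(m,n)=(5,2): 6·5+2·2=34≤34, 1·5+5·2=15≤19, objective 53.
(m,n)=(5,1): 6·5+2·1=32≤34, 1·5+5·1=10≤19, objective 49.
Maximum is 53 at (m,n)=(5,2).

53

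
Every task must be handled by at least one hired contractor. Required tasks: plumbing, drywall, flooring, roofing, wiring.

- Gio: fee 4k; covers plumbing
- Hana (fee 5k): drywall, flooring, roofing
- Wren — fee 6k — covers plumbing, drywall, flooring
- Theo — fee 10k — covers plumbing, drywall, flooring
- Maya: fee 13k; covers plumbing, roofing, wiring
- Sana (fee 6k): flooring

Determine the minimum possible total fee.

The greedy cost-per-new-task heuristic would pick Hana, Gio, and Maya for 22, but a cheaper cover exists.
Choose Hana and Maya: together they cover plumbing, drywall, flooring, roofing, wiring — every task.
Total fee: 5 + 13 = 18.
No cover costs less than 18.

18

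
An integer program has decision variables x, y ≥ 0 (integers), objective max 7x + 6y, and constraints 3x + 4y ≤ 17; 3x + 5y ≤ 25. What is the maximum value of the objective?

(x,y)=(5,0): 3·5+4·0=15≤17, 3·5+5·0=15≤25, objective 35.
(x,y)=(4,1): 3·4+4·1=16≤17, 3·4+5·1=17≤25, objective 34.
No feasible integer point exceeds 35.

35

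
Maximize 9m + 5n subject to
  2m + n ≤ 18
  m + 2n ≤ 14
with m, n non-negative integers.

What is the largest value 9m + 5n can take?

The continuous relaxation peaks at (7.33, 3.33) with value 82.67; rounding to a feasible lattice point costs some objective.
(m,n)=(8,2): 2·8+1·2=18≤18, 1·8+2·2=12≤14, objective 82.
(m,n)=(7,3): 2·7+1·3=17≤18, 1·7+2·3=13≤14, objective 78.
(m,n)=(8,1): 2·8+1·1=17≤18, 1·8+2·1=10≤14, objective 77.
The best lattice point is (8,2), giving 82.

82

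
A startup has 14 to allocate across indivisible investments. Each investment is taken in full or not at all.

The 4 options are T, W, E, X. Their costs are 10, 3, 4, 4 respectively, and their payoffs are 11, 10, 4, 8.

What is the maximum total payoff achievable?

This is a 0-1 knapsack instance.
Allowing fractional choices, the relaxed optimum would be about 25.7, but investments are indivisible.
T + W: cost 10 + 3 = 13 ≤ 14, payoff 11 + 10 = 21.
T + X: cost 10 + 4 = 14 ≤ 14, payoff 11 + 8 = 19.
W + E + X: cost 3 + 4 + 4 = 11 ≤ 14, payoff 10 + 4 + 8 = 22.
Best is W, E, and X with total payoff 22.

22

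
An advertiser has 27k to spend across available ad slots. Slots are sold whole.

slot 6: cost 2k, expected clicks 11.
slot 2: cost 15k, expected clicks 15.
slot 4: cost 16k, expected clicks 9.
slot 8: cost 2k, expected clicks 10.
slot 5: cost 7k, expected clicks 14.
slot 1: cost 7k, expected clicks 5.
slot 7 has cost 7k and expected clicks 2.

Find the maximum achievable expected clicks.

Take slot 6, slot 2, slot 8, and slot 5: cost 2 + 15 + 2 + 7 = 26 ≤ 27, expected clicks 11 + 15 + 10 + 14 = 50.
No other feasible combination does better.

50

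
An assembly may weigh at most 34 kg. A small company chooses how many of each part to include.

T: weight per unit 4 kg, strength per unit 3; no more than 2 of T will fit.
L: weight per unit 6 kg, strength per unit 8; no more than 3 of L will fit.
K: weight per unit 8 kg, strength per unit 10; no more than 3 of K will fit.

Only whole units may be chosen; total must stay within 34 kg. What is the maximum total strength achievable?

44

This is a bounded integer knapsack.
L has the best ratio (8/6); taking only L gives at most 3×8 = 24 (stopped by the supply cap of 3).
Mixing does better — 3×L and 2×K: weight 34 ≤ 34, strength 3·8 + 2·10 = 44.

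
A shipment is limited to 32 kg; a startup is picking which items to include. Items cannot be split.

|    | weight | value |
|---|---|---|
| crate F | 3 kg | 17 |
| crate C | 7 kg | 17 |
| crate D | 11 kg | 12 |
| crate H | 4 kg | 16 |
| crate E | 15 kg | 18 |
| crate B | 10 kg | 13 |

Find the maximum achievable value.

Take crate F, crate C, crate H, and crate E: weight 3 + 7 + 4 + 15 = 29 ≤ 32, value 17 + 17 + 16 + 18 = 68.
No other feasible combination does better.

68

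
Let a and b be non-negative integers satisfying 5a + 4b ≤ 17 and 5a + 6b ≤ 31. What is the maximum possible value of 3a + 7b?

The continuous relaxation peaks at (0, 4.25) with value 29.75; rounding to a feasible lattice point costs some objective.
(a,b)=(0,4) is feasible, giving 28.
(a,b)=(1,3) is feasible, giving 24.
Maximum is 28 at (a,b)=(0,4).

28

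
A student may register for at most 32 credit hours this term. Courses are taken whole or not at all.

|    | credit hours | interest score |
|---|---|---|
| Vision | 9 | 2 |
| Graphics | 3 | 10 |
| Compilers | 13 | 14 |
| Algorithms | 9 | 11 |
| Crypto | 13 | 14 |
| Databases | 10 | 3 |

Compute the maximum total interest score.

Treat it as a binary knapsack problem.
Graphics + Compilers + Crypto: credit hours 3 + 13 + 13 = 29 ≤ 32, interest score 10 + 14 + 14 = 38.
Graphics + Compilers + Algorithms: credit hours 3 + 13 + 9 = 25 ≤ 32, interest score 10 + 14 + 11 = 35.
Best is Graphics, Compilers, and Crypto with total interest score 38.

38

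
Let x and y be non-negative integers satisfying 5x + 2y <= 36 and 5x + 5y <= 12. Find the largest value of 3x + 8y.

16

The continuous relaxation peaks at (0, 2.4) with value 19.20; rounding to a feasible lattice point costs some objective.
(x,y)=(0,2): 5·0+2·2=4≤36, 5·0+5·2=10≤12, objective 16.
(x,y)=(1,1): 5·1+2·1=7≤36, 5·1+5·1=10≤12, objective 11.
(x,y)=(0,1): 5·0+2·1=2≤36, 5·0+5·1=5≤12, objective 8.
The best lattice point is (0,2), giving 16.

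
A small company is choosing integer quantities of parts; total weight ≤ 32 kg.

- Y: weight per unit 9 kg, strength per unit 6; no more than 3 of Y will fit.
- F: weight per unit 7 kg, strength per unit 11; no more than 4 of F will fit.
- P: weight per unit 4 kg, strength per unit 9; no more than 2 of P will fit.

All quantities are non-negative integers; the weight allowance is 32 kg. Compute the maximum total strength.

53

Take 4×F and 1×P: weight 32 ≤ 32, strength 4·11 + 1·9 = 53.
No other integer combination yields more.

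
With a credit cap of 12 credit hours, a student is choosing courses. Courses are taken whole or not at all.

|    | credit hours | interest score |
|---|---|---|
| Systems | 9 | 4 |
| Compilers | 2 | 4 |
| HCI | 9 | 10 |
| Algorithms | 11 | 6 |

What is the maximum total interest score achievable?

14

Take Compilers and HCI: credit hours 2 + 9 = 11 ≤ 12, interest score 4 + 10 = 14.
No other feasible combination does better.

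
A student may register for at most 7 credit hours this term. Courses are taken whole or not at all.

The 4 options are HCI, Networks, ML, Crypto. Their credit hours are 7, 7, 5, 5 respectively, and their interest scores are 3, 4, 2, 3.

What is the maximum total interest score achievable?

4

This is a 0-1 knapsack instance.
Take Networks: credit hours 7 ≤ 7, interest score 4.
No other feasible combination does better.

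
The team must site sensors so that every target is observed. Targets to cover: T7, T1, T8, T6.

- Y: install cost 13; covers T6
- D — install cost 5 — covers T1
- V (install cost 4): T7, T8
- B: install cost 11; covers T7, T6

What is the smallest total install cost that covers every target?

Choose D, V, and B: together they cover T7, T1, T8, T6 — every target.
Total install cost: 5 + 4 + 11 = 20.

20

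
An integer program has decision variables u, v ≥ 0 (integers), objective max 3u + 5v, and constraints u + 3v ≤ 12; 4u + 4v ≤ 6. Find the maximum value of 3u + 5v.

5

Relaxing integrality, the LP optimum is 7.50 at (u,v) = (0, 1.5), which is not an integer point.
(u,v)=(0,1): 1·0+3·1=3≤12, 4·0+4·1=4≤6, objective 5.
(u,v)=(1,0): 1·1+3·0=1≤12, 4·1+4·0=4≤6, objective 3.
(u,v)=(0,0): 1·0+3·0=0≤12, 4·0+4·0=0≤6, objective 0.
The best lattice point is (0,1), giving 5.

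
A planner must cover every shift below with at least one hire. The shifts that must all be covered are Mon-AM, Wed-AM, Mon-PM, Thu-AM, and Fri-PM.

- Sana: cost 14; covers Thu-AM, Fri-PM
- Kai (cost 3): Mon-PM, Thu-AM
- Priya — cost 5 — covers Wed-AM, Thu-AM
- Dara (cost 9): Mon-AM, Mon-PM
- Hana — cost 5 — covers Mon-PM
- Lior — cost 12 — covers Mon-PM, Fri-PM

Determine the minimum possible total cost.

26

The greedy cost-per-new-shift heuristic would pick Kai, Priya, Dara, and Lior for 29, but a cheaper cover exists.
Choose Priya, Dara, and Lior: together they cover Mon-AM, Wed-AM, Mon-PM, Thu-AM, Fri-PM — every shift.
Total cost: 5 + 9 + 12 = 26.
No cover costs less than 26.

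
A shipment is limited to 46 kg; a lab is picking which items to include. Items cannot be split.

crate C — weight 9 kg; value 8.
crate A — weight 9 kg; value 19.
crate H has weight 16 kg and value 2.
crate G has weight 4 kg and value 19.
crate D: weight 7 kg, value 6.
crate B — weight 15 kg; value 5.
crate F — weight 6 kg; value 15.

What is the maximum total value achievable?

This is a 0-1 knapsack instance.
Take crate C, crate A, crate G, crate D, and crate F: weight 9 + 9 + 4 + 7 + 6 = 35 ≤ 46, value 8 + 19 + 19 + 6 + 15 = 67.
No other feasible combination does better.

67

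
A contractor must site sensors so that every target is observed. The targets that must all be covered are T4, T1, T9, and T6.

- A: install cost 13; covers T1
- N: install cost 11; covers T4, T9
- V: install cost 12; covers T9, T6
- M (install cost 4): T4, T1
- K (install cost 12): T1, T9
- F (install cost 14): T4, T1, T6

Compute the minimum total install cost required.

16

Choose V and M: together they cover T4, T1, T9, T6 — every target.
Total install cost: 12 + 4 = 16.
No cover costs less than 16.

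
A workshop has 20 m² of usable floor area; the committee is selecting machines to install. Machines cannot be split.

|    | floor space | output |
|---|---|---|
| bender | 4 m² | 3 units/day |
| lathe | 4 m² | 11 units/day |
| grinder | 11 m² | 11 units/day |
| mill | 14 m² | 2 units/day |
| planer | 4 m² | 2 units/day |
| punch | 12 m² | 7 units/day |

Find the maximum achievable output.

25

Allowing fractional choices, the relaxed optimum would be about 25.6, but machines are indivisible.
lathe + grinder + planer: floor space 4 + 11 + 4 = 19 ≤ 20, output 11 + 11 + 2 = 24.
bender + lathe + grinder: floor space 4 + 4 + 11 = 19 ≤ 20, output 3 + 11 + 11 = 25.
Best is bender, lathe, and grinder with total output 25.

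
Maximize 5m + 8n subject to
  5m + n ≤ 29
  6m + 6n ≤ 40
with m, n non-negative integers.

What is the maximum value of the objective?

Relaxing integrality, the LP optimum is 53.33 at (m,n) = (0, 6.67), which is not an integer point.
(m,n)=(0,6): 5·0+1·6=6≤29, 6·0+6·6=36≤40, objective 48.
(m,n)=(1,5): 5·1+1·5=10≤29, 6·1+6·5=36≤40, objective 45.
(m,n)=(0,5): 5·0+1·5=5≤29, 6·0+6·5=30≤40, objective 40.
Maximum is 48 at (m,n)=(0,6).

48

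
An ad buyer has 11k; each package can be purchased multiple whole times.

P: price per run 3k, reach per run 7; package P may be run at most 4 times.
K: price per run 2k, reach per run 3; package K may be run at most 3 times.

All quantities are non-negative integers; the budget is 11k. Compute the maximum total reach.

24

This is a bounded integer knapsack.
P has the best ratio (7/3); taking only P gives at most 3×7 = 21 (stopped by the price limit).
Mixing does better — 3×P and 1×K: price 11 ≤ 11, reach 3·7 + 1·3 = 24.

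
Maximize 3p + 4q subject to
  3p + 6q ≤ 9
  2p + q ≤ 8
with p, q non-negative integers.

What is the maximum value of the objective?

9

(p,q)=(3,0): 3·3+6·0=9≤9, 2·3+1·0=6≤8, objective 9.
(p,q)=(2,0): 3·2+6·0=6≤9, 2·2+1·0=4≤8, objective 6.
The best lattice point is (3,0), giving 9.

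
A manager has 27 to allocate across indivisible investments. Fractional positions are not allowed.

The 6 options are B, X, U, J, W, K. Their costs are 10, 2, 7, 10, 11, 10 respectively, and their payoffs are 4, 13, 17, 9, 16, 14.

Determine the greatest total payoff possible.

46

Allowing fractional choices, the relaxed optimum would be about 55.8, but investments are indivisible.
X + U + W: cost 2 + 7 + 11 = 20 ≤ 27, payoff 13 + 17 + 16 = 46.
X + U + K: cost 2 + 7 + 10 = 19 ≤ 27, payoff 13 + 17 + 14 = 44.
X + W + K: cost 2 + 11 + 10 = 23 ≤ 27, payoff 13 + 16 + 14 = 43.
Best is X, U, and W with total payoff 46.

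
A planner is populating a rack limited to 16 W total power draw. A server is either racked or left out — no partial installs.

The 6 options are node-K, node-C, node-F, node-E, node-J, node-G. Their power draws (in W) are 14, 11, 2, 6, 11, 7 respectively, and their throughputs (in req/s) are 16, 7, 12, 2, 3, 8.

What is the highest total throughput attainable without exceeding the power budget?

node-F + node-E + node-G: power draw 2 + 6 + 7 = 15 ≤ 16, throughput 12 + 2 + 8 = 22.
node-F + node-G: power draw 2 + 7 = 9 ≤ 16, throughput 12 + 8 = 20.
node-K + node-F: power draw 14 + 2 = 16 ≤ 16, throughput 16 + 12 = 28.
Best is node-K and node-F with total throughput 28.

28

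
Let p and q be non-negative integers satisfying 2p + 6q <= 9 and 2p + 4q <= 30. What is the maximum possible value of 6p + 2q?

24

(p,q)=(4,0): 2·4+6·0=8≤9, 2·4+4·0=8≤30, objective 24.
(p,q)=(3,0): 2·3+6·0=6≤9, 2·3+4·0=6≤30, objective 18.
Maximum is 24 at (p,q)=(4,0).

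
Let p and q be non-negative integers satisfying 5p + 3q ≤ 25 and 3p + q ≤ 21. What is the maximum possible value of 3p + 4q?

32

Relaxing integrality, the LP optimum is 33.33 at (p,q) = (0, 8.33), which is not an integer point.
(p,q)=(0,8): 5·0+3·8=24≤25, 3·0+1·8=8≤21, objective 32.
(p,q)=(0,7): 5·0+3·7=21≤25, 3·0+1·7=7≤21, objective 28.
The best lattice point is (0,8), giving 32.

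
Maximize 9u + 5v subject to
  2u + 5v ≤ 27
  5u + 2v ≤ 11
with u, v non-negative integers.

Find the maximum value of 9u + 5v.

25

(u,v)=(0,5): 2·0+5·5=25≤27, 5·0+2·5=10≤11, objective 25.
(u,v)=(0,4): 2·0+5·4=20≤27, 5·0+2·4=8≤11, objective 20.
Maximum is 25 at (u,v)=(0,5).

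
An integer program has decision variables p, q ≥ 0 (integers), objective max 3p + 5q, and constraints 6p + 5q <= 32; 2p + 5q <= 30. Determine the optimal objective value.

30

The continuous relaxation peaks at (0.5, 5.8) with value 30.50; rounding to a feasible lattice point costs some objective.
(p,q)=(0,6): 6·0+5·6=30≤32, 2·0+5·6=30≤30, objective 30.
(p,q)=(1,5): 6·1+5·5=31≤32, 2·1+5·5=27≤30, objective 28.
Maximum is 30 at (p,q)=(0,6).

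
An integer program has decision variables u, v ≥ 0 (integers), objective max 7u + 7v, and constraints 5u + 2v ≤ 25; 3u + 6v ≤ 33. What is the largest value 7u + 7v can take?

Relaxing integrality, the LP optimum is 50.75 at (u,v) = (3.5, 3.75), which is not an integer point.
(u,v)=(3,4): 5·3+2·4=23≤25, 3·3+6·4=33≤33, objective 49.
(u,v)=(2,4): 5·2+2·4=18≤25, 3·2+6·4=30≤33, objective 42.
(u,v)=(4,2): 5·4+2·2=24≤25, 3·4+6·2=24≤33, objective 42.
(u,v)=(3,3): 5·3+2·3=21≤25, 3·3+6·3=27≤33, objective 42.
No feasible integer point exceeds 49.

49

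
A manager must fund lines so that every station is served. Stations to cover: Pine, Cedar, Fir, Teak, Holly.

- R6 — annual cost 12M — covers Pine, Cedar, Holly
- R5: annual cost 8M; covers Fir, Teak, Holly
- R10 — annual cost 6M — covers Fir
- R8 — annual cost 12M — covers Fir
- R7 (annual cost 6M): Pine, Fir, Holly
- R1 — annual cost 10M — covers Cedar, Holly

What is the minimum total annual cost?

This is an integer covering problem.
The greedy cost-per-new-station heuristic would pick R7, R5, and R1 for 24, but a cheaper cover exists.
Choose R6 and R5: together they cover Pine, Cedar, Fir, Teak, Holly — every station.
Total annual cost: 12 + 8 = 20.
No cover costs less than 20.

20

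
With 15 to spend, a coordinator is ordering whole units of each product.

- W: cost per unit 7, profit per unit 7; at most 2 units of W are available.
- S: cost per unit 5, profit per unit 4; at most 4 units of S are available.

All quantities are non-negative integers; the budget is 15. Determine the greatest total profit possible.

14

This is a bounded integer knapsack.
W has the best ratio (7/7); taking only W gives at most 2×7 = 14 (stopped by the cost limit).
Optimal: 2×W: cost 14 ≤ 15, profit 2·7 = 14.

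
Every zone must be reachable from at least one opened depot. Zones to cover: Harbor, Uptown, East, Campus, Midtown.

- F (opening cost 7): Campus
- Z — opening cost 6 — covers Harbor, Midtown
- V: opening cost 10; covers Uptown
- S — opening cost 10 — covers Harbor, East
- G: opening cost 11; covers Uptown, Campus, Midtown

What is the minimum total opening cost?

21

Choose S and G: together they cover Harbor, Uptown, East, Campus, Midtown — every zone.
Total opening cost: 10 + 11 = 21.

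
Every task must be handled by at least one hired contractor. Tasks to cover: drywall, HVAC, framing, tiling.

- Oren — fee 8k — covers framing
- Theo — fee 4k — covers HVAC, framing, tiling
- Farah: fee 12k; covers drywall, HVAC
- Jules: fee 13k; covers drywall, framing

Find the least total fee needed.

Choose Theo and Farah: together they cover drywall, HVAC, framing, tiling — every task.
Total fee: 4 + 12 = 16.
No cover costs less than 16.

16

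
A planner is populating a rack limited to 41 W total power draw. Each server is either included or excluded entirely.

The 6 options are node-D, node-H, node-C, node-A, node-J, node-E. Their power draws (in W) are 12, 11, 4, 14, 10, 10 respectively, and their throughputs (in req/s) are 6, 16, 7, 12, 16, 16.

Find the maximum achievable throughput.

55

node-C + node-A + node-J + node-E: power draw 4 + 14 + 10 + 10 = 38 ≤ 41, throughput 7 + 12 + 16 + 16 = 51.
node-H + node-C + node-J + node-E: power draw 11 + 4 + 10 + 10 = 35 ≤ 41, throughput 16 + 7 + 16 + 16 = 55.
Best is node-H, node-C, node-J, and node-E with total throughput 55.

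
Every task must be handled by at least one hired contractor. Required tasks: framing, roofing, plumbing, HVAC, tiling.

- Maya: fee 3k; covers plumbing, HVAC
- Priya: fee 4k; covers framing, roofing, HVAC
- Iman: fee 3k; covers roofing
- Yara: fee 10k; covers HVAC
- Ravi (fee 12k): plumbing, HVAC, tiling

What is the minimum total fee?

Choose Priya and Ravi: together they cover framing, roofing, plumbing, HVAC, tiling — every task.
Total fee: 4 + 12 = 16.

16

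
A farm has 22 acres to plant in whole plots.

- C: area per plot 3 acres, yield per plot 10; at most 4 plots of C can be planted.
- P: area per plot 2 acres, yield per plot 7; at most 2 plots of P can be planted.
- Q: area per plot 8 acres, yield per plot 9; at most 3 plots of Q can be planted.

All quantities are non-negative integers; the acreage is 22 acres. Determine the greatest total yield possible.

4×C and 2×P: area 16 ≤ 22, yield 4·10 + 2·7 = 54.
4×C, 1×P, and 1×Q: area 22 ≤ 22, yield 4·10 + 1·7 + 1·9 = 56.
Best is 56.

56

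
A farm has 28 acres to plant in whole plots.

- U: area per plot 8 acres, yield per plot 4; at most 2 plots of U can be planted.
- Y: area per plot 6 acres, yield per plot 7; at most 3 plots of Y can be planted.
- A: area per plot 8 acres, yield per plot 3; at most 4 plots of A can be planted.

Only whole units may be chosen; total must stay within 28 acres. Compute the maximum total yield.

1×U and 3×Y: area 26 ≤ 28, yield 1·4 + 3·7 = 25.
3×Y and 1×A: area 26 ≤ 28, yield 3·7 + 1·3 = 24.
Best is 25.

25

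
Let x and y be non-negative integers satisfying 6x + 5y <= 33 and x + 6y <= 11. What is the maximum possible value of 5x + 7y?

(x,y)=(4,1) is feasible, giving 27.
(x,y)=(5,0) is feasible, giving 25.
No feasible integer point exceeds 27.

27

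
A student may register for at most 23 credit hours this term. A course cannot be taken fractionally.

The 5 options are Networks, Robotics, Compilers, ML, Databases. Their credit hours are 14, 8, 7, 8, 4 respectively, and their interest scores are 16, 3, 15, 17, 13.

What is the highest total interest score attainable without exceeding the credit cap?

Robotics + Compilers + ML: credit hours 8 + 7 + 8 = 23 ≤ 23, interest score 3 + 15 + 17 = 35.
Compilers + ML + Databases: credit hours 7 + 8 + 4 = 19 ≤ 23, interest score 15 + 17 + 13 = 45.
Best is Compilers, ML, and Databases with total interest score 45.

45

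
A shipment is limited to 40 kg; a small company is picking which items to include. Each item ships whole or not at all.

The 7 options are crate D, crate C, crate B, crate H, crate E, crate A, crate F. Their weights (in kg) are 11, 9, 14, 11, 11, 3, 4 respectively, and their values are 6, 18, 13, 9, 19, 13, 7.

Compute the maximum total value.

66

Treat it as a binary knapsack problem.
crate D + crate C + crate E + crate A + crate F: weight 11 + 9 + 11 + 3 + 4 = 38 ≤ 40, value 6 + 18 + 19 + 13 + 7 = 63.
crate C + crate H + crate E + crate A + crate F: weight 9 + 11 + 11 + 3 + 4 = 38 ≤ 40, value 18 + 9 + 19 + 13 + 7 = 66.
crate C + crate B + crate E + crate A: weight 9 + 14 + 11 + 3 = 37 ≤ 40, value 18 + 13 + 19 + 13 = 63.
Best is crate C, crate H, crate E, crate A, and crate F with total value 66.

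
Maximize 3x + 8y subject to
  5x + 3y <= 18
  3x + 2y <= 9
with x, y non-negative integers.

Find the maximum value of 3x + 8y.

32

The continuous relaxation peaks at (0, 4.5) with value 36.00; rounding to a feasible lattice point costs some objective.
(x,y)=(0,4): 5·0+3·4=12≤18, 3·0+2·4=8≤9, objective 32.
(x,y)=(1,3): 5·1+3·3=14≤18, 3·1+2·3=9≤9, objective 27.
Maximum is 32 at (x,y)=(0,4).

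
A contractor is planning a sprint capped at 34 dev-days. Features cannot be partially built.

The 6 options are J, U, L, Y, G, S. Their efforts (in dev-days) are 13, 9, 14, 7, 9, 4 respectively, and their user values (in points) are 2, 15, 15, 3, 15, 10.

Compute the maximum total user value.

U + L + Y + S: effort 9 + 14 + 7 + 4 = 34 ≤ 34, user value 15 + 15 + 3 + 10 = 43.
U + L + G: effort 9 + 14 + 9 = 32 ≤ 34, user value 15 + 15 + 15 = 45.
U + Y + G + S: effort 9 + 7 + 9 + 4 = 29 ≤ 34, user value 15 + 3 + 15 + 10 = 43.
Best is U, L, and G with total user value 45.

45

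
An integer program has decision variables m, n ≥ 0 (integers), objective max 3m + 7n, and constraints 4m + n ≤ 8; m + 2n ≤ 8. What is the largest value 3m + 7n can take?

(m,n)=(0,4): 4·0+1·4=4≤8, 1·0+2·4=8≤8, objective 28.
(m,n)=(1,3): 4·1+1·3=7≤8, 1·1+2·3=7≤8, objective 24.
Maximum is 28 at (m,n)=(0,4).

28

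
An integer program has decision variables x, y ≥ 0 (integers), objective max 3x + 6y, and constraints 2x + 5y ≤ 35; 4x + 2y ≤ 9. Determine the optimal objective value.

24

(x,y)=(0,4) is feasible, giving 24.
(x,y)=(0,3) is feasible, giving 18.
No feasible integer point exceeds 24.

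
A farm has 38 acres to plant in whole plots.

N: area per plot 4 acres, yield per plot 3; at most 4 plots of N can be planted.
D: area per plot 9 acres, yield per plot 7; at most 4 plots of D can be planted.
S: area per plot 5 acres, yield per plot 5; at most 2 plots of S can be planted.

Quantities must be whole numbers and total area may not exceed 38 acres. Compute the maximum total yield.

S has the best ratio (5/5); taking only S gives at most 2×5 = 10 (stopped by the supply cap of 2).
Mixing does better — 3×D and 2×S: area 37 ≤ 38, yield 3·7 + 2·5 = 31.

31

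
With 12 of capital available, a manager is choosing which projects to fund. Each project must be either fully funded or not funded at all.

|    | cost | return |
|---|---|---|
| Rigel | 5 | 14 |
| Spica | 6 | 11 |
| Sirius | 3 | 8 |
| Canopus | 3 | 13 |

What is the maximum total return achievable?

Allowing fractional choices, the relaxed optimum would be about 36.8, but projects are indivisible.
Spica + Sirius + Canopus: cost 6 + 3 + 3 = 12 ≤ 12, return 11 + 8 + 13 = 32.
Rigel + Canopus: cost 5 + 3 = 8 ≤ 12, return 14 + 13 = 27.
Rigel + Sirius + Canopus: cost 5 + 3 + 3 = 11 ≤ 12, return 14 + 8 + 13 = 35.
Best is Rigel, Sirius, and Canopus with total return 35.

35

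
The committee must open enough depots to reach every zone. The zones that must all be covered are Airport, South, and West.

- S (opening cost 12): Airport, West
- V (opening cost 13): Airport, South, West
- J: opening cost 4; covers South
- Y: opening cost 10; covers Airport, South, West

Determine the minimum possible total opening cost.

10

This is a weighted set-cover instance.
Y alone covers Airport, South, West — every zone.
Total opening cost: 10.
No cover costs less than 10.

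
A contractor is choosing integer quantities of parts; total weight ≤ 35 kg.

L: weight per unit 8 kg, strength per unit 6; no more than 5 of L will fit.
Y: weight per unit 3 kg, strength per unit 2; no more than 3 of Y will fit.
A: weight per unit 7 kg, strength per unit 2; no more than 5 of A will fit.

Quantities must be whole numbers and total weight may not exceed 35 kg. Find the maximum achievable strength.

Take 4×L and 1×Y: weight 35 ≤ 35, strength 4·6 + 1·2 = 26.
No other integer combination yields more.

26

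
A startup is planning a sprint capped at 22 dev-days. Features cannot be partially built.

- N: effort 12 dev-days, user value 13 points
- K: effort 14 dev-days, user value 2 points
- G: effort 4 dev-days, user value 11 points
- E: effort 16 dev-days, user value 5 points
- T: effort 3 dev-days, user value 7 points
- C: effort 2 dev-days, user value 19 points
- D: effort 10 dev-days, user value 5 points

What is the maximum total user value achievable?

This is an integer program with binary decision variables.
N + G + C: effort 12 + 4 + 2 = 18 ≤ 22, user value 13 + 11 + 19 = 43.
N + G + T + C: effort 12 + 4 + 3 + 2 = 21 ≤ 22, user value 13 + 11 + 7 + 19 = 50.
Best is N, G, T, and C with total user value 50.

50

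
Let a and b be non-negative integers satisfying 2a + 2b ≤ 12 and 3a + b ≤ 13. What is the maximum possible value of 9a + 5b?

42

(a,b)=(3,3): 2·3+2·3=12≤12, 3·3+1·3=12≤13, objective 42.
(a,b)=(4,1): 2·4+2·1=10≤12, 3·4+1·1=13≤13, objective 41.
No feasible integer point exceeds 42.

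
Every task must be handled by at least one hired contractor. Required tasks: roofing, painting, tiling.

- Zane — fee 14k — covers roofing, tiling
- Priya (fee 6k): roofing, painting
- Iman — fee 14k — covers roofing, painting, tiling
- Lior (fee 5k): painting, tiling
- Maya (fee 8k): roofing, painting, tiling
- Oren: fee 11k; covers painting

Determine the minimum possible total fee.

This is an integer covering problem.
The greedy cost-per-new-task heuristic would pick Lior and Priya for 11, but a cheaper cover exists.
Maya alone covers roofing, painting, tiling — every task.
Total fee: 8.
No cover costs less than 8.

8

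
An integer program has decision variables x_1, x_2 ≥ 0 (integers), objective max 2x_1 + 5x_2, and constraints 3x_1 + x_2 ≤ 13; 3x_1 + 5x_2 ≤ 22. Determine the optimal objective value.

20

(x_1,x_2)=(0,4): 3·0+1·4=4≤13, 3·0+5·4=20≤22, objective 20.
(x_1,x_2)=(1,3): 3·1+1·3=6≤13, 3·1+5·3=18≤22, objective 17.
The best lattice point is (0,4), giving 20.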